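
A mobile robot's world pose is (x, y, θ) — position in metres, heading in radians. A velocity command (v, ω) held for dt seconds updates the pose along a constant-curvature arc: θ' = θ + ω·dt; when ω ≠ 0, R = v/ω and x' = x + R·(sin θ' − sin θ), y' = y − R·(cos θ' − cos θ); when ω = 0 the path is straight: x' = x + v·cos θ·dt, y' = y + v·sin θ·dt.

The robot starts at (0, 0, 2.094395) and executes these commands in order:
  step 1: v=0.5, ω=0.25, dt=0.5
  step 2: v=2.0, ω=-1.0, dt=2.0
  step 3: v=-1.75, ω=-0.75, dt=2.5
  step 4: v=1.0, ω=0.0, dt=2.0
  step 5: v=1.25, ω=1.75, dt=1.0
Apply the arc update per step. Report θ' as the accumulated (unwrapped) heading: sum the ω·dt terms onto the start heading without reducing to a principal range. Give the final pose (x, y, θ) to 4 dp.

step 1: θ'=2.2194 (R=2.0000) → pose (-0.1382, 0.2081, 2.2194)
step 2: θ'=0.2194 (R=-2.0000) → pose (1.0204, 3.3683, 0.2194)
step 3: θ'=-1.6556 (R=2.3333) → pose (-1.8124, 5.8434, -1.6556)
step 4: θ'=-1.6556 (straight) → pose (-1.9818, 3.8506, -1.6556)
step 5: θ'=0.0944 (R=0.7143) → pose (-1.2027, 3.0790, 0.0944)

(-1.2027, 3.0790, 0.0944)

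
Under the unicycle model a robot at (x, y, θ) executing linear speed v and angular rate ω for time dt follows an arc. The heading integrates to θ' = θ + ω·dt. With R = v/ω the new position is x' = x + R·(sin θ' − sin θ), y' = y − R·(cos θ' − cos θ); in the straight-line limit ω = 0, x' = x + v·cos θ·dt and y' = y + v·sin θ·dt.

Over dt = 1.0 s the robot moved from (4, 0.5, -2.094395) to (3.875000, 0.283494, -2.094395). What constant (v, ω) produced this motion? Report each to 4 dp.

v = 0.2500, ω = 0.0000

Δθ = -2.094395 − -2.094395 = 0.000000
ω = Δθ/dt = 0.000000/1.0 = 0.0000
ω = 0 → v = (Δx·cos θ + Δy·sin θ)/dt = 0.2500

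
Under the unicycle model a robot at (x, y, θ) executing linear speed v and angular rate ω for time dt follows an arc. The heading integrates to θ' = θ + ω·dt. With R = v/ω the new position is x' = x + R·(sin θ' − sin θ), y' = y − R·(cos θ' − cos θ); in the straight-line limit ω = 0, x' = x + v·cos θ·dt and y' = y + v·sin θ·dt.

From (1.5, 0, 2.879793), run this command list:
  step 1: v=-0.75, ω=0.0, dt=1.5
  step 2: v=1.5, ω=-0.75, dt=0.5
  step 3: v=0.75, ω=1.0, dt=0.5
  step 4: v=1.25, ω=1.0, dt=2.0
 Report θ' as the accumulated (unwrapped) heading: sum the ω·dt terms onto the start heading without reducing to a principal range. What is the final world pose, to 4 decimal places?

step 1: θ'=2.8798 (straight) → pose (2.5867, -0.2912, 2.8798)
step 2: θ'=2.5048 (R=-2.0000) → pose (1.9151, 0.0327, 2.5048)
step 3: θ'=3.0048 (R=0.7500) → pose (1.5714, 0.1727, 3.0048)
step 4: θ'=5.0048 (R=1.2500) → pose (0.2040, -1.4260, 5.0048)

(0.2040, -1.4260, 5.0048)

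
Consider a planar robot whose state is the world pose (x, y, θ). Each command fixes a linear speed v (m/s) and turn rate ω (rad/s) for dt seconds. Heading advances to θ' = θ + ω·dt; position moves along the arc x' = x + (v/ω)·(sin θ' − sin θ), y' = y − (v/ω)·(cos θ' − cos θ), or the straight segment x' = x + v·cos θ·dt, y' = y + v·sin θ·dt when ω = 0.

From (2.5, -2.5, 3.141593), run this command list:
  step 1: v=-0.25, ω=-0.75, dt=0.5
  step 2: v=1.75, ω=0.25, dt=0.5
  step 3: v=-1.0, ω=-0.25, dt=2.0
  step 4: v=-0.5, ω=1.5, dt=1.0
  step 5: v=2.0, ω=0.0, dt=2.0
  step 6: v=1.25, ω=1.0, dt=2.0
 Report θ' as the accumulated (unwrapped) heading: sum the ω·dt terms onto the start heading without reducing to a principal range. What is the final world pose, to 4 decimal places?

step 1: θ'=2.7666 (R=0.3333) → pose (2.6221, -2.5232, 2.7666)
step 2: θ'=2.8916 (R=7.0000) → pose (1.7900, -2.2543, 2.8916)
step 3: θ'=2.3916 (R=4.0000) → pose (3.5270, -3.2032, 2.3916)
step 4: θ'=3.8916 (R=-0.3333) → pose (3.9814, -3.2032, 3.8916)
step 5: θ'=3.8916 (straight) → pose (1.0546, -5.9298, 3.8916)
step 6: θ'=5.8916 (R=1.2500) → pose (1.4296, -7.9998, 5.8916)

(1.4296, -7.9998, 5.8916)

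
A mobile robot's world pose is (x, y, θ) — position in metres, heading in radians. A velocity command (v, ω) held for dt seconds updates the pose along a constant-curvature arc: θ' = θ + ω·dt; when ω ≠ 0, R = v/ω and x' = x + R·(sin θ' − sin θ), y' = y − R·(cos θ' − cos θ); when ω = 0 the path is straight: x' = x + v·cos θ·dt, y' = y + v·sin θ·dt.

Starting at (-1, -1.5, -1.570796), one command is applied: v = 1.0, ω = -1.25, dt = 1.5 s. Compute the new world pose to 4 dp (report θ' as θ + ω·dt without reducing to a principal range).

θ' = -1.5708 + -1.25·1.5 = -3.4458
R = v/ω = 1.0/-1.25 = -0.8000
x' = -1 + -0.8000·(sin -3.4458 − sin -1.5708) = -2.0396
y' = -1.5 − -0.8000·(cos -3.4458 − cos -1.5708) = -2.2633

(-2.0396, -2.2633, -3.4458)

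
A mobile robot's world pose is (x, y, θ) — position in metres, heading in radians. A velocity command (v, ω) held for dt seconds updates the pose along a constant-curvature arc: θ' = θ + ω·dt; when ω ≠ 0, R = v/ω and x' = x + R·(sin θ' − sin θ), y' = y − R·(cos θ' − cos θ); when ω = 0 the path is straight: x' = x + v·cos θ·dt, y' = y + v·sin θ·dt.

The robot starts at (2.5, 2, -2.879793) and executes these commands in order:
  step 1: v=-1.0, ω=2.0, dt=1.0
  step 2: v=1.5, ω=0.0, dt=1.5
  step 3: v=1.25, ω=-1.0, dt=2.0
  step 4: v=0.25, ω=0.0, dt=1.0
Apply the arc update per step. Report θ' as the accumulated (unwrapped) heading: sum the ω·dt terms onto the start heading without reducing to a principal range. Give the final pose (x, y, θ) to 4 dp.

step 1: θ'=-0.8798 (R=-0.5000) → pose (2.7559, 2.8016, -0.8798)
step 2: θ'=-0.8798 (straight) → pose (4.1898, 1.0678, -0.8798)
step 3: θ'=-2.8798 (R=-1.2500) → pose (3.5501, -0.9363, -2.8798)
step 4: θ'=-2.8798 (straight) → pose (3.3086, -1.0010, -2.8798)

(3.3086, -1.0010, -2.8798)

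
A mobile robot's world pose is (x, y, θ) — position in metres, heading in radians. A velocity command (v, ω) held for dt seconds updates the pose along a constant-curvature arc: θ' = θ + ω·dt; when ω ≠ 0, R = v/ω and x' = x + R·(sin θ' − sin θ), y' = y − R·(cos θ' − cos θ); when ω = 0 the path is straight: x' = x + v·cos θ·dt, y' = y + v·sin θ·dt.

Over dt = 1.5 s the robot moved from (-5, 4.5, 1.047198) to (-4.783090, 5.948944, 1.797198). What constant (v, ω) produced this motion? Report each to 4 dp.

Δθ = 1.797198 − 1.047198 = 0.750000
ω = Δθ/dt = 0.750000/1.5 = 0.5000
R = −Δy/(cos θ' − cos θ) = 2.0000
v = R·ω = 2.0000·0.5000 = 1.0000

v = 1.0000, ω = 0.5000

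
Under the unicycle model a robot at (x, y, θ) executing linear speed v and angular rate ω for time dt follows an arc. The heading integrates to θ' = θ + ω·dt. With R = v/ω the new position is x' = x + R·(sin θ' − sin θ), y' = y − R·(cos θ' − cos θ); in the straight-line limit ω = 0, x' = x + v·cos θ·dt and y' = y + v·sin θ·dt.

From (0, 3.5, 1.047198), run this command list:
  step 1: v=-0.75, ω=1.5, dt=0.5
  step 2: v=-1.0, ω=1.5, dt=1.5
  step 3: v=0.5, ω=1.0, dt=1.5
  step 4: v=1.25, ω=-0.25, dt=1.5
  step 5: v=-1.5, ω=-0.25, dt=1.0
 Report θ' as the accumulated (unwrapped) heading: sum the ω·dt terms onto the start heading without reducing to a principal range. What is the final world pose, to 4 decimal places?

step 1: θ'=1.7972 (R=-0.5000) → pose (-0.0542, 3.1378, 1.7972)
step 2: θ'=4.0472 (R=-0.6667) → pose (1.1200, 2.8759, 4.0472)
step 3: θ'=5.5472 (R=0.5000) → pose (1.1777, 2.1968, 5.5472)
step 4: θ'=5.1722 (R=-5.0000) → pose (2.3018, 0.7098, 5.1722)
step 5: θ'=4.9222 (R=6.0000) → pose (1.8102, 2.1228, 4.9222)

(1.8102, 2.1228, 4.9222)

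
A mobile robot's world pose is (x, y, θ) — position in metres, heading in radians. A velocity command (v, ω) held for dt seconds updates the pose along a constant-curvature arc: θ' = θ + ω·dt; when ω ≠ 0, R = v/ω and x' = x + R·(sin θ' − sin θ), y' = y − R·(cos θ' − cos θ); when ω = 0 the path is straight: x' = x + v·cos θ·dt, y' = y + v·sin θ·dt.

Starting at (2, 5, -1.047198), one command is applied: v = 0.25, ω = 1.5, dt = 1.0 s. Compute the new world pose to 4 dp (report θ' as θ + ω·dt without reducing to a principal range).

(2.2173, 4.9335, 0.4528)

θ' = -1.0472 + 1.5·1.0 = 0.4528
R = v/ω = 0.25/1.5 = 0.1667
x' = 2 + 0.1667·(sin 0.4528 − sin -1.0472) = 2.2173
y' = 5 − 0.1667·(cos 0.4528 − cos -1.0472) = 4.9335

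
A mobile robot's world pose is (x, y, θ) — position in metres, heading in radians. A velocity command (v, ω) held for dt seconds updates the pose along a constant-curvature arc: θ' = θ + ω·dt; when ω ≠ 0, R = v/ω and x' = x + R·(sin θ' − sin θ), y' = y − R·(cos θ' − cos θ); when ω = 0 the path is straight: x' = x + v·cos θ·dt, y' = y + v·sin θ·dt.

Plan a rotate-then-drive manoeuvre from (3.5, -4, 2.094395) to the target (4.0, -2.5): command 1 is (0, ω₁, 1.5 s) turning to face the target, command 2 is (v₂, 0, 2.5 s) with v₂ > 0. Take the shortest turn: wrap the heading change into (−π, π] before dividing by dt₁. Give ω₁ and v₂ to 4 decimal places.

ω₁ = -0.5636, v₂ = 0.6325

heading to target = atan2(-2.5−-4, 4−3.5) = 1.2490
Δθ = wrap(1.2490 − 2.0944) = -0.8453; ω₁ = Δθ/dt₁ = -0.5636
distance = √((4−3.5)² + (-2.5−-4)²) = 1.5811; v₂ = distance/dt₂ = 0.6325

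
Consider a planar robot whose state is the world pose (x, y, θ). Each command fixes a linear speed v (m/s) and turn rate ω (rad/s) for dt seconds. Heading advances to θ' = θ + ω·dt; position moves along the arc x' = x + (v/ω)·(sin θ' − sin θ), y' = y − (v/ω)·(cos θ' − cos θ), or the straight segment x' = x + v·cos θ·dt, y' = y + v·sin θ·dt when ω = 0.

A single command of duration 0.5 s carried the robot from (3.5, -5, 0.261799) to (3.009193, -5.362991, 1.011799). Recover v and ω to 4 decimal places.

v = -1.2500, ω = 1.5000

Δθ = 1.011799 − 0.261799 = 0.750000
ω = Δθ/dt = 0.750000/0.5 = 1.5000
R = Δx/(sin θ' − sin θ) = -0.8333
v = R·ω = -0.8333·1.5000 = -1.2500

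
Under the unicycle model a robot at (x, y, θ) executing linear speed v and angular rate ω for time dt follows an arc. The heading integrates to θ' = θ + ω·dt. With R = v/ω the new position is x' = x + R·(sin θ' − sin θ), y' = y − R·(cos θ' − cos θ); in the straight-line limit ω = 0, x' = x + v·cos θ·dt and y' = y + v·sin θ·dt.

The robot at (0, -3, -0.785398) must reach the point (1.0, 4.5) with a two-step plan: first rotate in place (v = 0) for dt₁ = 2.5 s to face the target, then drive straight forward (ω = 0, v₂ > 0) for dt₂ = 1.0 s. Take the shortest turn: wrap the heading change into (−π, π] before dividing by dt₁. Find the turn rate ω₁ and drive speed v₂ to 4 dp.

heading to target = atan2(4.5−-3, 1−0) = 1.4382
Δθ = wrap(1.4382 − -0.7854) = 2.2236; ω₁ = Δθ/dt₁ = 0.8895
distance = √((1−0)² + (4.5−-3)²) = 7.5664; v₂ = distance/dt₂ = 7.5664

ω₁ = 0.8895, v₂ = 7.5664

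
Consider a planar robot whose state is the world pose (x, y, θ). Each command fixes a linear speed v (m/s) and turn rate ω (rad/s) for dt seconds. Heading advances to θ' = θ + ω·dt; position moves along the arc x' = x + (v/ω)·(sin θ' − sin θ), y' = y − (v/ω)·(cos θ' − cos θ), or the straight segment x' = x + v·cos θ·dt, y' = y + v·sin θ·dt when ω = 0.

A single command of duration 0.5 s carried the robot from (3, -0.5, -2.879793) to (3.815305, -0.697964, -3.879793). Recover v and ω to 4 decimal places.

Δθ = -3.879793 − -2.879793 = -1.000000
ω = Δθ/dt = -1.000000/0.5 = -2.0000
R = Δx/(sin θ' − sin θ) = 0.8750
v = R·ω = 0.8750·-2.0000 = -1.7500

v = -1.7500, ω = -2.0000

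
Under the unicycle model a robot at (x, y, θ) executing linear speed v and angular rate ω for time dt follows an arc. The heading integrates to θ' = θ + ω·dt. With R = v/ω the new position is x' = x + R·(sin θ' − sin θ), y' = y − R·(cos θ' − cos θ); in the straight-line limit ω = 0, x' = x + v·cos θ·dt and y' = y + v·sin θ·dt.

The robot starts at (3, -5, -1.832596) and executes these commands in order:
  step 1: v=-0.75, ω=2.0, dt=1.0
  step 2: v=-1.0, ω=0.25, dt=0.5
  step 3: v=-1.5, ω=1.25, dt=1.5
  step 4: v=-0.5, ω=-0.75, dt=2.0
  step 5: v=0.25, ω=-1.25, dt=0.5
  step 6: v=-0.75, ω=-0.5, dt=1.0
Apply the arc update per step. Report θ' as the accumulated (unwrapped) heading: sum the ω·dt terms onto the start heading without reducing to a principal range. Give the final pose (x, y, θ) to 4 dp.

(0.6921, -7.1728, -0.4576)

step 1: θ'=0.1674 (R=-0.3750) → pose (2.5753, -4.5332, 0.1674)
step 2: θ'=0.2924 (R=-4.0000) → pose (2.0888, -4.6471, 0.2924)
step 3: θ'=2.1674 (R=-1.2000) → pose (1.4420, -6.4703, 2.1674)
step 4: θ'=0.6674 (R=0.6667) → pose (1.3031, -7.3685, 0.6674)
step 5: θ'=0.0424 (R=-0.2000) → pose (1.4184, -7.3258, 0.0424)
step 6: θ'=-0.4576 (R=1.5000) → pose (0.6921, -7.1728, -0.4576)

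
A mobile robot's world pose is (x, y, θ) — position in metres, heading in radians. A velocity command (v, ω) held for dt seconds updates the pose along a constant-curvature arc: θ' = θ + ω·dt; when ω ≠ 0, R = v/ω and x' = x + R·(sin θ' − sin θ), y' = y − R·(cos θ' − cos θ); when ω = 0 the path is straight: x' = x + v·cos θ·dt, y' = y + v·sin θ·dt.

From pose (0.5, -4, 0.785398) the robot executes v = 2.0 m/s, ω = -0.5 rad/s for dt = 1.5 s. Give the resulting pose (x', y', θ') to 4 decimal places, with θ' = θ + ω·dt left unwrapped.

(3.1869, -2.8309, 0.0354)

θ' = 0.7854 + -0.5·1.5 = 0.0354
R = v/ω = 2.0/-0.5 = -4.0000
x' = 0.5 + -4.0000·(sin 0.0354 − sin 0.7854) = 3.1869
y' = -4 − -4.0000·(cos 0.0354 − cos 0.7854) = -2.8309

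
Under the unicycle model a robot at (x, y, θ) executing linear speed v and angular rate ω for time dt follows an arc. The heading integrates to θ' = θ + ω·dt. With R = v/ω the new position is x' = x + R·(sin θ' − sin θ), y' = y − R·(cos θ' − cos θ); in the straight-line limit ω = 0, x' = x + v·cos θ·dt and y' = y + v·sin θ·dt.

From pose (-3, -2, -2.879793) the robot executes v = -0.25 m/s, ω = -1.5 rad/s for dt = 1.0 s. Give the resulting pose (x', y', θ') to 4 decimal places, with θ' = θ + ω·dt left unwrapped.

θ' = -2.8798 + -1.5·1.0 = -4.3798
R = v/ω = -0.25/-1.5 = 0.1667
x' = -3 + 0.1667·(sin -4.3798 − sin -2.8798) = -2.7993
y' = -2 − 0.1667·(cos -4.3798 − cos -2.8798) = -2.1066

(-2.7993, -2.1066, -4.3798)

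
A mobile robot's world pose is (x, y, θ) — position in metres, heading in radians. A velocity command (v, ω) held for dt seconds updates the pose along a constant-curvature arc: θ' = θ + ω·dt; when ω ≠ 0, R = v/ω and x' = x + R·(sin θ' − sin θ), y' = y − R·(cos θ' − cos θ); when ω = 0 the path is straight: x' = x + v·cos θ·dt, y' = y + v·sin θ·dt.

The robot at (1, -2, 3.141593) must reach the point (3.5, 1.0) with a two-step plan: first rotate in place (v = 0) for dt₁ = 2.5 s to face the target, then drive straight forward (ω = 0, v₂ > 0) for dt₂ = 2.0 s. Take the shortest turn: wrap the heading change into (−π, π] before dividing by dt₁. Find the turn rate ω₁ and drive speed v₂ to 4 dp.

ω₁ = -0.9062, v₂ = 1.9526

heading to target = atan2(1−-2, 3.5−1) = 0.8761
Δθ = wrap(0.8761 − 3.1416) = -2.2655; ω₁ = Δθ/dt₁ = -0.9062
distance = √((3.5−1)² + (1−-2)²) = 3.9051; v₂ = distance/dt₂ = 1.9526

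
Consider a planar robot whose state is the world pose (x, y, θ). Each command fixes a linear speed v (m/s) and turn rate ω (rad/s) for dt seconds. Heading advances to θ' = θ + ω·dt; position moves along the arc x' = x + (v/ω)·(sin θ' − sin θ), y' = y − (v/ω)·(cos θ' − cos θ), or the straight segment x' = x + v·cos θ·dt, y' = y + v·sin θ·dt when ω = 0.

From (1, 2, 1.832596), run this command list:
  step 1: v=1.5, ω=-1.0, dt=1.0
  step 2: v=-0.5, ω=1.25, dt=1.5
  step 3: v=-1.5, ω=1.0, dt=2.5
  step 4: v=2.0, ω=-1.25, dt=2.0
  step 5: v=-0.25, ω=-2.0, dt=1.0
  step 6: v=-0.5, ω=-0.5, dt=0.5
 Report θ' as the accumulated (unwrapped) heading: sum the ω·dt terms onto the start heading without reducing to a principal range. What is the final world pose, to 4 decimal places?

step 1: θ'=0.8326 (R=-1.5000) → pose (1.3394, 3.3977, 0.8326)
step 2: θ'=2.7076 (R=-0.4000) → pose (1.4670, 2.7656, 2.7076)
step 3: θ'=5.2076 (R=-1.5000) → pose (3.4176, 4.8393, 5.2076)
step 4: θ'=2.7076 (R=-1.6000) → pose (1.3370, 2.6273, 2.7076)
step 5: θ'=0.7076 (R=0.1250) → pose (1.3657, 2.4189, 0.7076)
step 6: θ'=0.4576 (R=1.0000) → pose (1.1575, 2.2817, 0.4576)

(1.1575, 2.2817, 0.4576)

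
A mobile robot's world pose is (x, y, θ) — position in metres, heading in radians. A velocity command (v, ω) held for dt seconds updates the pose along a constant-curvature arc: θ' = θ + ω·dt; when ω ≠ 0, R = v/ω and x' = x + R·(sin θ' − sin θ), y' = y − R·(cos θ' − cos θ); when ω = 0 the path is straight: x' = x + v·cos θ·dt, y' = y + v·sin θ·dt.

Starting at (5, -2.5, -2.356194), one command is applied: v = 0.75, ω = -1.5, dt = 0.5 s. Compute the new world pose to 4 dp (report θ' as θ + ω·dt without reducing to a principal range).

(4.6641, -2.6461, -3.1062)

θ' = -2.3562 + -1.5·0.5 = -3.1062
R = v/ω = 0.75/-1.5 = -0.5000
x' = 5 + -0.5000·(sin -3.1062 − sin -2.3562) = 4.6641
y' = -2.5 − -0.5000·(cos -3.1062 − cos -2.3562) = -2.6461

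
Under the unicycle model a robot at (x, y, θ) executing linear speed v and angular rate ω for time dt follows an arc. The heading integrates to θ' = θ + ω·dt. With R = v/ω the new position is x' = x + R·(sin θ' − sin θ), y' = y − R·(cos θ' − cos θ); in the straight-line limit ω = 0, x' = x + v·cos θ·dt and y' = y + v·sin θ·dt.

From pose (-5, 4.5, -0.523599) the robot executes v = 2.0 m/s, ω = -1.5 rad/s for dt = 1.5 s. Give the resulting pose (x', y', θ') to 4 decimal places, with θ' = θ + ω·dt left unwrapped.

θ' = -0.5236 + -1.5·1.5 = -2.7736
R = v/ω = 2.0/-1.5 = -1.3333
x' = -5 + -1.3333·(sin -2.7736 − sin -0.5236) = -5.1870
y' = 4.5 − -1.3333·(cos -2.7736 − cos -0.5236) = 2.1012

(-5.1870, 2.1012, -2.7736)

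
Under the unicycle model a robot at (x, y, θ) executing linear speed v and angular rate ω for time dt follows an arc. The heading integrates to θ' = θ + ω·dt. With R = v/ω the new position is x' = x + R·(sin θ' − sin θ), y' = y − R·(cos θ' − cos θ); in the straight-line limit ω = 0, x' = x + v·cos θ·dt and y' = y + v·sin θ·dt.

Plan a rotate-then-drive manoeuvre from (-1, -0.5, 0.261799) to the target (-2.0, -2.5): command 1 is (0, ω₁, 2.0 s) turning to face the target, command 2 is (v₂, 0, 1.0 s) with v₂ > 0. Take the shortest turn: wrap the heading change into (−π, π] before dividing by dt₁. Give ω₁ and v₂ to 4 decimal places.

heading to target = atan2(-2.5−-0.5, -2−-1) = -2.0344
Δθ = wrap(-2.0344 − 0.2618) = -2.2962; ω₁ = Δθ/dt₁ = -1.1481
distance = √((-2−-1)² + (-2.5−-0.5)²) = 2.2361; v₂ = distance/dt₂ = 2.2361

ω₁ = -1.1481, v₂ = 2.2361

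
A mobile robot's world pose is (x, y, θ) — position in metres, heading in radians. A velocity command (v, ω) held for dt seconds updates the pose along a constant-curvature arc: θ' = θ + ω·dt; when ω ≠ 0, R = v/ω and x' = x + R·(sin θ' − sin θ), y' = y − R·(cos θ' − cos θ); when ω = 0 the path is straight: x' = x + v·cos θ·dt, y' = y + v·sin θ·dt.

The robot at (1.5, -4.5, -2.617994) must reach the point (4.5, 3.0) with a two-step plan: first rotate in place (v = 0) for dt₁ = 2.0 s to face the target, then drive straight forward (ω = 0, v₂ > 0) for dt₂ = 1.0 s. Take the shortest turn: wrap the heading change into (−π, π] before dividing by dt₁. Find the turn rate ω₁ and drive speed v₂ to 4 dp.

heading to target = atan2(3−-4.5, 4.5−1.5) = 1.1903
Δθ = wrap(1.1903 − -2.6180) = -2.4749; ω₁ = Δθ/dt₁ = -1.2375
distance = √((4.5−1.5)² + (3−-4.5)²) = 8.0777; v₂ = distance/dt₂ = 8.0777

ω₁ = -1.2375, v₂ = 8.0777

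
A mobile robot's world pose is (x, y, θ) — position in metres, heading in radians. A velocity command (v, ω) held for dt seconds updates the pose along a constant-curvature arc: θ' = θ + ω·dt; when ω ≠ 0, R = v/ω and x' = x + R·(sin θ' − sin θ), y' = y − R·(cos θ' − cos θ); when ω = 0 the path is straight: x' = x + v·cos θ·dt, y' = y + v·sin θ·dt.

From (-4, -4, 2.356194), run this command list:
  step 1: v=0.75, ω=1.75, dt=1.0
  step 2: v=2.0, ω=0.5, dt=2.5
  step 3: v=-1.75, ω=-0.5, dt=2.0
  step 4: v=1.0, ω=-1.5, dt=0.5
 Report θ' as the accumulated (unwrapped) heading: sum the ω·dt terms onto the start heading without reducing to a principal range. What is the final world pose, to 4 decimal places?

step 1: θ'=4.1062 (R=0.4286) → pose (-4.6553, -4.0589, 4.1062)
step 2: θ'=5.3562 (R=4.0000) → pose (-4.5672, -8.7388, 5.3562)
step 3: θ'=4.3562 (R=3.5000) → pose (-5.0482, -5.4175, 4.3562)
step 4: θ'=3.6062 (R=-0.6667) → pose (-5.3743, -5.7810, 3.6062)

(-5.3743, -5.7810, 3.6062)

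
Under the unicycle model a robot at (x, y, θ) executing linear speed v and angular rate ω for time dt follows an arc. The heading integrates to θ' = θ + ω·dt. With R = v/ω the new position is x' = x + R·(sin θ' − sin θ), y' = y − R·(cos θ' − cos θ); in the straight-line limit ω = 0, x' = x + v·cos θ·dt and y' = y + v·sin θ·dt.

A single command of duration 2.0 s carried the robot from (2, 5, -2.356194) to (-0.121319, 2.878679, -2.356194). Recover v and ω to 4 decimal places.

v = 1.5000, ω = 0.0000

Δθ = -2.356194 − -2.356194 = 0.000000
ω = Δθ/dt = 0.000000/2.0 = 0.0000
ω = 0 → v = (Δx·cos θ + Δy·sin θ)/dt = 1.5000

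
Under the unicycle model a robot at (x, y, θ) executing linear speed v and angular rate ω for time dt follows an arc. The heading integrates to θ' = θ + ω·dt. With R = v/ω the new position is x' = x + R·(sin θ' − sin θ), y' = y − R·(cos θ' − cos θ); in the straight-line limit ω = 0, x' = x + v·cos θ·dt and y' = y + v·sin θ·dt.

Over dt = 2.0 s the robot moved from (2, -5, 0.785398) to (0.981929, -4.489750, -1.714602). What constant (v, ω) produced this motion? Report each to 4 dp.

Δθ = -1.714602 − 0.785398 = -2.500000
ω = Δθ/dt = -2.500000/2.0 = -1.2500
R = Δx/(sin θ' − sin θ) = 0.6000
v = R·ω = 0.6000·-1.2500 = -0.7500

v = -0.7500, ω = -1.2500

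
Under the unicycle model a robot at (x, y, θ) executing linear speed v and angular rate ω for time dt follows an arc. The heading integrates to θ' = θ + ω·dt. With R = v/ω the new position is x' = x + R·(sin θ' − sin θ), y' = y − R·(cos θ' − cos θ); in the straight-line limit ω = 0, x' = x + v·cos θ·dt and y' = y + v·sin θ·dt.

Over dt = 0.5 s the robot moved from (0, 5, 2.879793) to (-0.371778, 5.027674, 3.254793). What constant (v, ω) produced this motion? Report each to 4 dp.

v = 0.7500, ω = 0.7500

Δθ = 3.254793 − 2.879793 = 0.375000
ω = Δθ/dt = 0.375000/0.5 = 0.7500
R = Δx/(sin θ' − sin θ) = 1.0000
v = R·ω = 1.0000·0.7500 = 0.7500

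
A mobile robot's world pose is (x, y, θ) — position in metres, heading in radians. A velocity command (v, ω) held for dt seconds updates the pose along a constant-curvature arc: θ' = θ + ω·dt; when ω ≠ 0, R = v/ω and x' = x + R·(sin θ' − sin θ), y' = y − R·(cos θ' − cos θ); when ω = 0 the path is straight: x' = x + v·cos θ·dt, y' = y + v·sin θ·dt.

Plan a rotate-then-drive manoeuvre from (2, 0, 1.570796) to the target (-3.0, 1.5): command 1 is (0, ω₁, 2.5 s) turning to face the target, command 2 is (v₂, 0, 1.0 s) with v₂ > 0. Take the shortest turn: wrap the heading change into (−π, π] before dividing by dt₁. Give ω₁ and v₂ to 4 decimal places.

ω₁ = 0.5117, v₂ = 5.2202

heading to target = atan2(1.5−0, -3−2) = 2.8501
Δθ = wrap(2.8501 − 1.5708) = 1.2793; ω₁ = Δθ/dt₁ = 0.5117
distance = √((-3−2)² + (1.5−0)²) = 5.2202; v₂ = distance/dt₂ = 5.2202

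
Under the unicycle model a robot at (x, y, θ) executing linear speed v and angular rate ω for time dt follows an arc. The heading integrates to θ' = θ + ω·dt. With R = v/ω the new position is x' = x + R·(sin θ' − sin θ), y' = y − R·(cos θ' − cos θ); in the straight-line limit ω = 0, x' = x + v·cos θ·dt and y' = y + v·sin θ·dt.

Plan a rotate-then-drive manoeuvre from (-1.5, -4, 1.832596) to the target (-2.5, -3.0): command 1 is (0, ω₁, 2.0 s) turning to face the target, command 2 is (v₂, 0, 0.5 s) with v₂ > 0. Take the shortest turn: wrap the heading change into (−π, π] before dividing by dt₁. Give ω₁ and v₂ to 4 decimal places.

heading to target = atan2(-3−-4, -2.5−-1.5) = 2.3562
Δθ = wrap(2.3562 − 1.8326) = 0.5236; ω₁ = Δθ/dt₁ = 0.2618
distance = √((-2.5−-1.5)² + (-3−-4)²) = 1.4142; v₂ = distance/dt₂ = 2.8284

ω₁ = 0.2618, v₂ = 2.8284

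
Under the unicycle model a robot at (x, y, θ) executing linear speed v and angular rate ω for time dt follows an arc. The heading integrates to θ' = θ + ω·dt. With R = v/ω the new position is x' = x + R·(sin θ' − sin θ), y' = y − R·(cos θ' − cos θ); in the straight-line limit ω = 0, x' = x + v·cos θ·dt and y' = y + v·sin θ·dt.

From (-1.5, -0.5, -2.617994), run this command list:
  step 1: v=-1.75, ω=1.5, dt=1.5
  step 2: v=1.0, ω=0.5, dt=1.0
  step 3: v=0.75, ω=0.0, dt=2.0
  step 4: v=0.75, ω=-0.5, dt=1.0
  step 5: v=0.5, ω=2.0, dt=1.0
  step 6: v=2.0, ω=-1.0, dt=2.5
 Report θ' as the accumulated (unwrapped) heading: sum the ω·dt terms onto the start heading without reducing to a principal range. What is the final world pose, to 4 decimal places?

step 1: θ'=-0.3680 (R=-1.1667) → pose (-1.6636, 1.5989, -0.3680)
step 2: θ'=0.1320 (R=2.0000) → pose (-0.6809, 1.4824, 0.1320)
step 3: θ'=0.1320 (straight) → pose (0.8061, 1.6799, 0.1320)
step 4: θ'=-0.3680 (R=-1.5000) → pose (1.5431, 1.5925, -0.3680)
step 5: θ'=1.6320 (R=0.2500) → pose (1.8826, 1.8410, 1.6320)
step 6: θ'=-0.8680 (R=-2.0000) → pose (5.4049, 3.2561, -0.8680)

(5.4049, 3.2561, -0.8680)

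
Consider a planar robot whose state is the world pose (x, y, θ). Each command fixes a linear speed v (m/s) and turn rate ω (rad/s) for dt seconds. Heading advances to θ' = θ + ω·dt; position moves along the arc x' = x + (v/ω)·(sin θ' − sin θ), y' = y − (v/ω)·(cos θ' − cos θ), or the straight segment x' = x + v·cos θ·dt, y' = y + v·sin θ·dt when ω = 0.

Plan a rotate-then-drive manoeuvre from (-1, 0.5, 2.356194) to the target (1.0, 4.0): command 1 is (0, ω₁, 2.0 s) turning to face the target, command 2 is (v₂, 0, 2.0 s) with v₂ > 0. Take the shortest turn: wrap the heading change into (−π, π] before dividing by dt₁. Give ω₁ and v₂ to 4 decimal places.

ω₁ = -0.6523, v₂ = 2.0156

heading to target = atan2(4−0.5, 1−-1) = 1.0517
Δθ = wrap(1.0517 − 2.3562) = -1.3045; ω₁ = Δθ/dt₁ = -0.6523
distance = √((1−-1)² + (4−0.5)²) = 4.0311; v₂ = distance/dt₂ = 2.0156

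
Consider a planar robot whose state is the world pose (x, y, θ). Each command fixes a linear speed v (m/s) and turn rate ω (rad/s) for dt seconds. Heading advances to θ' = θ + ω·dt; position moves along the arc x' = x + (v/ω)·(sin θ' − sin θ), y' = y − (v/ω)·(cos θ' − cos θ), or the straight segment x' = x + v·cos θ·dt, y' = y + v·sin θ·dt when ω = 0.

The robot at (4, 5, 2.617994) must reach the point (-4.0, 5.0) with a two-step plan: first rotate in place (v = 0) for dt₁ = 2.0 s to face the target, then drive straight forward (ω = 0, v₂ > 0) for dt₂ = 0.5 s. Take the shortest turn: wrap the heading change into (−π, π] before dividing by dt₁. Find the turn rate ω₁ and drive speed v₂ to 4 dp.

heading to target = atan2(5−5, -4−4) = 3.1416
Δθ = wrap(3.1416 − 2.6180) = 0.5236; ω₁ = Δθ/dt₁ = 0.2618
distance = √((-4−4)² + (5−5)²) = 8.0000; v₂ = distance/dt₂ = 16.0000

ω₁ = 0.2618, v₂ = 16.0000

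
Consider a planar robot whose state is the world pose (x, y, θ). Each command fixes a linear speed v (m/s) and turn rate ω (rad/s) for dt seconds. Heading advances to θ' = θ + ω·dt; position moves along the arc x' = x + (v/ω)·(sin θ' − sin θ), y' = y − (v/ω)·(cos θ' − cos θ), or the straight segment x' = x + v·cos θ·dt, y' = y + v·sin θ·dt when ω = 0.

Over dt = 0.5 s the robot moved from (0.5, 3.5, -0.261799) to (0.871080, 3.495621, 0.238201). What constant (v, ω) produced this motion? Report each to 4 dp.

v = 0.7500, ω = 1.0000

Δθ = 0.238201 − -0.261799 = 0.500000
ω = Δθ/dt = 0.500000/0.5 = 1.0000
R = Δx/(sin θ' − sin θ) = 0.7500
v = R·ω = 0.7500·1.0000 = 0.7500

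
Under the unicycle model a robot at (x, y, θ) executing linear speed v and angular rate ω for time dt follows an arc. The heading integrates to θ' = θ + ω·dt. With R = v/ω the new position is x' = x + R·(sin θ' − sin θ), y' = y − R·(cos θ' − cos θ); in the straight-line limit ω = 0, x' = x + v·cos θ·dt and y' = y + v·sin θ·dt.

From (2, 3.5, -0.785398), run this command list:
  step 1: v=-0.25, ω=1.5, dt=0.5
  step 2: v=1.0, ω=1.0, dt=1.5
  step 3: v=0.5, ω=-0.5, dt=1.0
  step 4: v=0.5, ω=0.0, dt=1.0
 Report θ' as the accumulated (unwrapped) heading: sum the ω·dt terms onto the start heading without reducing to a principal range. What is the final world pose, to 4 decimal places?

step 1: θ'=-0.0354 (R=-0.1667) → pose (1.8880, 3.5487, -0.0354)
step 2: θ'=1.4646 (R=1.0000) → pose (2.9178, 4.4421, 1.4646)
step 3: θ'=0.9646 (R=-1.0000) → pose (3.0903, 4.9058, 0.9646)
step 4: θ'=0.9646 (straight) → pose (3.3752, 5.3168, 0.9646)

(3.3752, 5.3168, 0.9646)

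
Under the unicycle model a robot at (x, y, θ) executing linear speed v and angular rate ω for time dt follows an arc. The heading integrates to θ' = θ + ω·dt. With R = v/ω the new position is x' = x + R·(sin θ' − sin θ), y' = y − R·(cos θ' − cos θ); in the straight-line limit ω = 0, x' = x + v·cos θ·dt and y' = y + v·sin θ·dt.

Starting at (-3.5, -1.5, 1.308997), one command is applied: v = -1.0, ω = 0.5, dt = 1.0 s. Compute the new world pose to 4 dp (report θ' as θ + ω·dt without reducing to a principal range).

(-3.5117, -2.4895, 1.8090)

θ' = 1.3090 + 0.5·1.0 = 1.8090
R = v/ω = -1.0/0.5 = -2.0000
x' = -3.5 + -2.0000·(sin 1.8090 − sin 1.3090) = -3.5117
y' = -1.5 − -2.0000·(cos 1.8090 − cos 1.3090) = -2.4895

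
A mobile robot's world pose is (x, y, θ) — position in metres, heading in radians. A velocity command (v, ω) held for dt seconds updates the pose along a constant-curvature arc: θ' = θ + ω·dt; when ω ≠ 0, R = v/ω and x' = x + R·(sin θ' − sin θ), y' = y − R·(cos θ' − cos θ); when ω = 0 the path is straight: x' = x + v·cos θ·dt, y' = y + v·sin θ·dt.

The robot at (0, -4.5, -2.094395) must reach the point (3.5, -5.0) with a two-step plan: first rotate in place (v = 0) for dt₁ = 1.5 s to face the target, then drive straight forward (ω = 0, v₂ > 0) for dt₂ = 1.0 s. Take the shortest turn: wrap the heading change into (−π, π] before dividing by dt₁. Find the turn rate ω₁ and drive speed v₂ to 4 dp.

ω₁ = 1.3017, v₂ = 3.5355

heading to target = atan2(-5−-4.5, 3.5−0) = -0.1419
Δθ = wrap(-0.1419 − -2.0944) = 1.9525; ω₁ = Δθ/dt₁ = 1.3017
distance = √((3.5−0)² + (-5−-4.5)²) = 3.5355; v₂ = distance/dt₂ = 3.5355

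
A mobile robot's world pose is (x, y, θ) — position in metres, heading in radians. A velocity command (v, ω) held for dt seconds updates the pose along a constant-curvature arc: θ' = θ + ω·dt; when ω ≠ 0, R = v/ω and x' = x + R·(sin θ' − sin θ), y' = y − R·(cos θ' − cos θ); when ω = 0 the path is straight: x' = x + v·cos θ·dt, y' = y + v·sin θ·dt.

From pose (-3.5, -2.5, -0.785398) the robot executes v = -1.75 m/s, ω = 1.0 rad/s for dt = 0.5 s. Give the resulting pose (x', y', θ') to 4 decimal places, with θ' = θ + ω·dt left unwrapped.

θ' = -0.7854 + 1.0·0.5 = -0.2854
R = v/ω = -1.75/1.0 = -1.7500
x' = -3.5 + -1.7500·(sin -0.2854 − sin -0.7854) = -4.2447
y' = -2.5 − -1.7500·(cos -0.2854 − cos -0.7854) = -2.0582

(-4.2447, -2.0582, -0.2854)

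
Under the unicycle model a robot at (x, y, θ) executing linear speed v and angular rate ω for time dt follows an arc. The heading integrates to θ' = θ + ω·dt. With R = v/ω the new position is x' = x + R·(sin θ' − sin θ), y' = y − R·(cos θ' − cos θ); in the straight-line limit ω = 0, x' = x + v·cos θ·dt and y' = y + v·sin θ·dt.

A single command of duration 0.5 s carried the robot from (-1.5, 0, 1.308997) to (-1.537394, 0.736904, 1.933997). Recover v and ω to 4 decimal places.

Δθ = 1.933997 − 1.308997 = 0.625000
ω = Δθ/dt = 0.625000/0.5 = 1.2500
R = −Δy/(cos θ' − cos θ) = 1.2000
v = R·ω = 1.2000·1.2500 = 1.5000

v = 1.5000, ω = 1.2500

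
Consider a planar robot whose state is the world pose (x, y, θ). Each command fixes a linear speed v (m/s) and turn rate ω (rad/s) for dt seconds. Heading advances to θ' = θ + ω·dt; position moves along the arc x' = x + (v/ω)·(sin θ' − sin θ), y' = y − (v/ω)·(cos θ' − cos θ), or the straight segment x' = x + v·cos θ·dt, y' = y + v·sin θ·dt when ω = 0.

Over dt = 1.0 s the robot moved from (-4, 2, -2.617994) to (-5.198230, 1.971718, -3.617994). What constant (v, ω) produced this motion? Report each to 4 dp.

v = 1.2500, ω = -1.0000

Δθ = -3.617994 − -2.617994 = -1.000000
ω = Δθ/dt = -1.000000/1.0 = -1.0000
R = Δx/(sin θ' − sin θ) = -1.2500
v = R·ω = -1.2500·-1.0000 = 1.2500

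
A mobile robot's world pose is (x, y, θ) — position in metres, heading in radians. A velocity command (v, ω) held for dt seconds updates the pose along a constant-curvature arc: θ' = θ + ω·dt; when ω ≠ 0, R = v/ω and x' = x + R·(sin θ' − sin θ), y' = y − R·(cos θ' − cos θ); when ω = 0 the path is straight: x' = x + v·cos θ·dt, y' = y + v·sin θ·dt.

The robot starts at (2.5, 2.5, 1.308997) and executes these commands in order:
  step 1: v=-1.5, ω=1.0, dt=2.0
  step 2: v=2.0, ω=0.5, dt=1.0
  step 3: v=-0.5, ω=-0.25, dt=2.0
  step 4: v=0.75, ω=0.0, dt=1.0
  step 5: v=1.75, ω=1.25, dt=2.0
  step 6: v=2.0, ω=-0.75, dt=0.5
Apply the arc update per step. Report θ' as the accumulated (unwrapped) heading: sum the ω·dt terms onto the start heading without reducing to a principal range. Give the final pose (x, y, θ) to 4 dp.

step 1: θ'=3.3090 (R=-1.5000) → pose (4.1988, 0.6327, 3.3090)
step 2: θ'=3.8090 (R=4.0000) → pose (2.3895, -0.1696, 3.8090)
step 3: θ'=3.3090 (R=2.0000) → pose (3.2942, 0.2316, 3.3090)
step 4: θ'=3.3090 (straight) → pose (2.5547, 0.1066, 3.3090)
step 5: θ'=5.8090 (R=1.4000) → pose (2.1487, -2.5194, 5.8090)
step 6: θ'=5.4340 (R=-2.6667) → pose (2.9330, -3.1302, 5.4340)

(2.9330, -3.1302, 5.4340)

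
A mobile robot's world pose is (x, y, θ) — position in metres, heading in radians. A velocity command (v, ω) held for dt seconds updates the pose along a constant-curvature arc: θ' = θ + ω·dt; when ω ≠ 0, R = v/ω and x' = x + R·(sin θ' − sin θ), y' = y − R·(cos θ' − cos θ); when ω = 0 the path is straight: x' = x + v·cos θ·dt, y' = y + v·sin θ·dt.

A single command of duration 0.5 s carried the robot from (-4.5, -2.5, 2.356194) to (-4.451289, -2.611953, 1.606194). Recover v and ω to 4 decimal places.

v = -0.2500, ω = -1.5000

Δθ = 1.606194 − 2.356194 = -0.750000
ω = Δθ/dt = -0.750000/0.5 = -1.5000
R = −Δy/(cos θ' − cos θ) = 0.1667
v = R·ω = 0.1667·-1.5000 = -0.2500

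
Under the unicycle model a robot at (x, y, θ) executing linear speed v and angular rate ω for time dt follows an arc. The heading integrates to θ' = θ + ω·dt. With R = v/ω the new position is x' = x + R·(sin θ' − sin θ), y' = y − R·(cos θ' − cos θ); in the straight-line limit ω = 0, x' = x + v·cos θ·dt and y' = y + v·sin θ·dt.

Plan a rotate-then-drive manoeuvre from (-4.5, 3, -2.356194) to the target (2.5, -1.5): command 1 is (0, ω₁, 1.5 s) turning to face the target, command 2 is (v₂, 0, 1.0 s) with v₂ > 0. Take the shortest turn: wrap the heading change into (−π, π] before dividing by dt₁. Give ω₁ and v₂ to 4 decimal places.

heading to target = atan2(-1.5−3, 2.5−-4.5) = -0.5713
Δθ = wrap(-0.5713 − -2.3562) = 1.7849; ω₁ = Δθ/dt₁ = 1.1899
distance = √((2.5−-4.5)² + (-1.5−3)²) = 8.3217; v₂ = distance/dt₂ = 8.3217

ω₁ = 1.1899, v₂ = 8.3217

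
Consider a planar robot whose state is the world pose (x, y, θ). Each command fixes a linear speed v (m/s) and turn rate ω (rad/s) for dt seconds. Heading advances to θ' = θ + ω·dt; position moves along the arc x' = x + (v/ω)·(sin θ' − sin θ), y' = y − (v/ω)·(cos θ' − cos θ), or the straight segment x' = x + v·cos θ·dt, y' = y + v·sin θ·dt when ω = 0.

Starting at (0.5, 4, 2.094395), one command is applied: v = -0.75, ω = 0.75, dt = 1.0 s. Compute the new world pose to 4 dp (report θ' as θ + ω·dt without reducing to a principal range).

θ' = 2.0944 + 0.75·1.0 = 2.8444
R = v/ω = -0.75/0.75 = -1.0000
x' = 0.5 + -1.0000·(sin 2.8444 − sin 2.0944) = 1.0732
y' = 4 − -1.0000·(cos 2.8444 − cos 2.0944) = 3.5438

(1.0732, 3.5438, 2.8444)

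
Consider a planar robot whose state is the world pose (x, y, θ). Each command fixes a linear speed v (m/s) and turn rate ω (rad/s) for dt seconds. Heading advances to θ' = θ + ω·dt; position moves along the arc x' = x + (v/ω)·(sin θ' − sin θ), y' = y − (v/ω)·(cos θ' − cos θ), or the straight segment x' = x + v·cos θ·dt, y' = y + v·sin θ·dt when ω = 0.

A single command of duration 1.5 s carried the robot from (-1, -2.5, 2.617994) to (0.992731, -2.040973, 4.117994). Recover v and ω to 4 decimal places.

Δθ = 4.117994 − 2.617994 = 1.500000
ω = Δθ/dt = 1.500000/1.5 = 1.0000
R = Δx/(sin θ' − sin θ) = -1.5000
v = R·ω = -1.5000·1.0000 = -1.5000

v = -1.5000, ω = 1.0000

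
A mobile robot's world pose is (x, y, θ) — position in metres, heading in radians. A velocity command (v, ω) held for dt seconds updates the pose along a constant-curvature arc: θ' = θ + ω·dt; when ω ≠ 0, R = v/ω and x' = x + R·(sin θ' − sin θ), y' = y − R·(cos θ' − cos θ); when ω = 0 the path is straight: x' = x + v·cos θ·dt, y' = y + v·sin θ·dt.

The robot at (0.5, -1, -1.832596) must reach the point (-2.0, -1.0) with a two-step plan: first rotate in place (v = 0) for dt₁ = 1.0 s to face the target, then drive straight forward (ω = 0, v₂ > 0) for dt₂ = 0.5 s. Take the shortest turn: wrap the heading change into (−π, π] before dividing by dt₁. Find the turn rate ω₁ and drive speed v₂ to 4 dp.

ω₁ = -1.3090, v₂ = 5.0000

heading to target = atan2(-1−-1, -2−0.5) = 3.1416
Δθ = wrap(3.1416 − -1.8326) = -1.3090; ω₁ = Δθ/dt₁ = -1.3090
distance = √((-2−0.5)² + (-1−-1)²) = 2.5000; v₂ = distance/dt₂ = 5.0000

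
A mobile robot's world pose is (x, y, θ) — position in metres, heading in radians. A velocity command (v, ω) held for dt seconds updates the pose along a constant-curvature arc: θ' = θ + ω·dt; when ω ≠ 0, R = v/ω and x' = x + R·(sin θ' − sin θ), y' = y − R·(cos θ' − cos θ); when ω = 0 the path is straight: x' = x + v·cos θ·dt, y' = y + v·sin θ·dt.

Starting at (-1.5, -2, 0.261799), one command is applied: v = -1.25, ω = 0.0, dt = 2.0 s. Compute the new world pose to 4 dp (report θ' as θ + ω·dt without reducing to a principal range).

θ' = 0.2618 + 0.0·2.0 = 0.2618
ω = 0 → straight: x' = -1.5 + -1.25·cos(0.2618)·2.0 = -3.9148
y' = -2 + -1.25·sin(0.2618)·2.0 = -2.6470

(-3.9148, -2.6470, 0.2618)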